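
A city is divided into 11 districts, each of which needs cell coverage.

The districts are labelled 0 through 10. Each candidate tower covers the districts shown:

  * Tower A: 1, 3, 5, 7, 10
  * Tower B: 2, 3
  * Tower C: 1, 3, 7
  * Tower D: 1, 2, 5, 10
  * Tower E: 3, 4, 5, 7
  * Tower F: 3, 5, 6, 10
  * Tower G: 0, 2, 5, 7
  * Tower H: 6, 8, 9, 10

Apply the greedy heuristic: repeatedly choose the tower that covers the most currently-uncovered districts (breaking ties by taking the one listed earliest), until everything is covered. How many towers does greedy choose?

Greedy: pick A (covers 5 new) → pick H (covers 3 new) → pick G (covers 2 new) → pick E (covers 1 new). Total picks: 4.

4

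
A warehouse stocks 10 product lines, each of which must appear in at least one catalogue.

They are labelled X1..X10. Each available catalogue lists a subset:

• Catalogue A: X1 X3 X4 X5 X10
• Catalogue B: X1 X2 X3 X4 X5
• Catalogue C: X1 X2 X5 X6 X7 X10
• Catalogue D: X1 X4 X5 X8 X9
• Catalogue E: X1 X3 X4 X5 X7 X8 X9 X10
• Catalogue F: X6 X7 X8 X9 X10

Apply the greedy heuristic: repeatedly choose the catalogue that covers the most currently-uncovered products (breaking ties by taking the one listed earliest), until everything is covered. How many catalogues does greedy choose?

Greedy: pick E (covers 8 new) → pick C (covers 2 new). Total picks: 2.

2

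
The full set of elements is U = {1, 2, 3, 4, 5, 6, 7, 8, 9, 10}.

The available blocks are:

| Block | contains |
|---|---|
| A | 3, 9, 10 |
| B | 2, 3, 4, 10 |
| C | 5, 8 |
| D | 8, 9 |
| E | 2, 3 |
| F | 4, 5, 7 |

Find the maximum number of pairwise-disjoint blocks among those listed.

3

D, E, F are pairwise disjoint (D={8,9}; E={2,3}; F={4,5,7}).
Every remaining block overlaps one of these, and no 4 of the listed blocks are pairwise disjoint, so 3 is the maximum.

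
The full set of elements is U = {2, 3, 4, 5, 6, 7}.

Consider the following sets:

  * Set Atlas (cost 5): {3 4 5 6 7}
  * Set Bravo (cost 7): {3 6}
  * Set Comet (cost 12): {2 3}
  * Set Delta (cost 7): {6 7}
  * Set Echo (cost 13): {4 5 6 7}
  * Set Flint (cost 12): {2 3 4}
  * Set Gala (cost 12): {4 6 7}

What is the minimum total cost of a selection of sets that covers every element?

17

Atlas, Flint together cover every element (Atlas ∪ Flint = {2, 3, 4, 5, 6, 7}); total cost 5 + 12 = 17.
No covering selection has total cost below 17.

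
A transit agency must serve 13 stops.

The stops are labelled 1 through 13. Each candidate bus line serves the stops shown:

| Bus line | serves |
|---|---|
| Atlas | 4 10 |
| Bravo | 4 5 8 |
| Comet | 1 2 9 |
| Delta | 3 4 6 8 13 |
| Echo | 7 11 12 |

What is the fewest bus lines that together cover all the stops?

5

Take {Atlas, Bravo, Comet, Delta, Echo}. Their union is {1, 2, 3, 4, 5, 6, 7, 8, 9, 10, 11, 12, 13}, which is all 13 stops.
Only Bravo contains 5, so Bravo is forced; the remaining 10 stops need at least 4 more bus lines (each remaining bus line adds at most 3) — so at least 5 bus lines are needed, and 5 is optimal.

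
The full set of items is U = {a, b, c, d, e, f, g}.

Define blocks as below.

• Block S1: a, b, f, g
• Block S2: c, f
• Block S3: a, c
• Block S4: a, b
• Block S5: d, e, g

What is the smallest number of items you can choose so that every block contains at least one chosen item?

3

Take H = {b, c, d}. Each listed block contains at least one of these, so H is a hitting set of size 3.
The blocks S2, S4, S5 are pairwise disjoint, so any hitting set needs a separate item for each — at least 3. Hence 3 is optimal.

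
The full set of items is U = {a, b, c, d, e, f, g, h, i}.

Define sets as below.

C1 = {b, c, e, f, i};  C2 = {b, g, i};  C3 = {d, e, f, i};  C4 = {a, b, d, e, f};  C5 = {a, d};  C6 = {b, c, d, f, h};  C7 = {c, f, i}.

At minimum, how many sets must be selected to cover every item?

3

Take {C2, C4, C6}. Their union is {a, b, c, d, e, f, g, h, i}, which is all 9 items.
Only C2 contains g, so C2 is forced; the remaining 6 items need at least 2 more sets (each remaining set adds at most 4) — so at least 3 sets are needed, and 3 is optimal.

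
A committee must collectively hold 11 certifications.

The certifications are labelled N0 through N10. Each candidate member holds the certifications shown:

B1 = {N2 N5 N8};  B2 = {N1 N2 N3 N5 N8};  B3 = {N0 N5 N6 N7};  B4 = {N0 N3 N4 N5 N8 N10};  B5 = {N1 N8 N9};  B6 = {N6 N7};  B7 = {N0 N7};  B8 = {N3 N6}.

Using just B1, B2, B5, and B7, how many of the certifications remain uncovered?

3

Union of B1, B2, B5, B7 = {N0, N1, N2, N3, N5, N7, N8, N9}.
Not covered: N4, N6, N10 — 3 certifications.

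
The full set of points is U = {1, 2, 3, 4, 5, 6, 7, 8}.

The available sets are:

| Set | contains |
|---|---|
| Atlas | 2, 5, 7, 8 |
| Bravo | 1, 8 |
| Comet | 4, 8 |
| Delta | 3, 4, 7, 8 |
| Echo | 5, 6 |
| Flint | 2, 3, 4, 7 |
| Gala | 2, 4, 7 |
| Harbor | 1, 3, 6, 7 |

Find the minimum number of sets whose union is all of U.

3

Atlas and Gala and Harbor together: Atlas ∪ Gala ∪ Harbor = {1, 2, 3, 4, 5, 6, 7, 8} — every point is covered.
No 2 of the 8 sets cover everything (all 28 combinations miss at least one point), so 3 is optimal.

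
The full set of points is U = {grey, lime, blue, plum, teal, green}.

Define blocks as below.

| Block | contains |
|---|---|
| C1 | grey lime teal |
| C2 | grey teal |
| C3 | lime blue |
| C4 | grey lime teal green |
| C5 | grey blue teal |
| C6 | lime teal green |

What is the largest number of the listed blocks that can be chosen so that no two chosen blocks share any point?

C2, C3 are pairwise disjoint (C2={grey,teal}; C3={lime,blue}).
Every remaining block overlaps one of these, and no 3 of the listed blocks are pairwise disjoint, so 2 is the maximum.

2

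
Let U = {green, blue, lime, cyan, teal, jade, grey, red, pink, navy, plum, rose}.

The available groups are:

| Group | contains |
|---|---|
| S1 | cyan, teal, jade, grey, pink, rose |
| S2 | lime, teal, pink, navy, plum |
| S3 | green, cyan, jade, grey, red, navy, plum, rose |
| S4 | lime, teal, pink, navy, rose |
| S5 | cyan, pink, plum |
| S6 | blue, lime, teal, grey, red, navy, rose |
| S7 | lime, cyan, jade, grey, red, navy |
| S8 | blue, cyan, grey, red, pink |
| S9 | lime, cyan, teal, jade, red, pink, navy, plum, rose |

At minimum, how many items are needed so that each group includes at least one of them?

H = {red, pink} meets every group (each contains at least one member of H), and |H| = 2.
The groups S5, S6 are pairwise disjoint, so any hitting set needs a separate item for each — at least 2. Hence 2 is optimal.

2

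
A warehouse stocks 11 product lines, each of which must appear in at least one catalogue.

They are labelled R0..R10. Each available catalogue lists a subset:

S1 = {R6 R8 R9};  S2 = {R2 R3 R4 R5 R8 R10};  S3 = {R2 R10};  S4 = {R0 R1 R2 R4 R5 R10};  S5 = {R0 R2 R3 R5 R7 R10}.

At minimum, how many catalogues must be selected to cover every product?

Take {S1, S4, S5}. Their union is {R0, R1, R2, R3, R4, R5, R6, R7, R8, R9, R10}, which is all 11 products.
Only S4 contains R1, so S4 is forced; the remaining 5 products need at least 2 more catalogues (each remaining catalogue adds at most 3) — so at least 3 catalogues are needed, and 3 is optimal.

3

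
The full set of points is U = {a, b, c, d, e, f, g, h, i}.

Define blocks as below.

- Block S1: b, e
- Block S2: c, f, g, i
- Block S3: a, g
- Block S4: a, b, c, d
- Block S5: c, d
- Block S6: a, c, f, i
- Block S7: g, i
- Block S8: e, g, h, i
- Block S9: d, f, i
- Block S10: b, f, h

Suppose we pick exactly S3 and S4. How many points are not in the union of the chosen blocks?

Union of S3, S4 = {a, b, c, d, g}.
Not covered: e, f, h, i — 4 points.

4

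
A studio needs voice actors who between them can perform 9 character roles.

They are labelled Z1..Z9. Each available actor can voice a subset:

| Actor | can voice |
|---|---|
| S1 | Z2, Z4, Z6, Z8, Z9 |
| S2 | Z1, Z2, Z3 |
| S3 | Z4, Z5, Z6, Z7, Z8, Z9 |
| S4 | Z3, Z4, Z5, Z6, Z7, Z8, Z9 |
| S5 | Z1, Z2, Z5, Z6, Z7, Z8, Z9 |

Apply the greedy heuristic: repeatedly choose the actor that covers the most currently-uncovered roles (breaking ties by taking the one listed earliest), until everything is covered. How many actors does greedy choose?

2

Greedy: pick S4 (covers 7 new) → pick S2 (covers 2 new). Total picks: 2.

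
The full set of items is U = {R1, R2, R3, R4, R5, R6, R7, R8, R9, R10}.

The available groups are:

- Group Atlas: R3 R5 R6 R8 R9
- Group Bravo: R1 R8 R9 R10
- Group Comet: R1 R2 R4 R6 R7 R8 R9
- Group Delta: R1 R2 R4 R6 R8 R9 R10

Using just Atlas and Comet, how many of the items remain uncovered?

Union of Atlas, Comet = {R1, R2, R3, R4, R5, R6, R7, R8, R9}.
Not covered: R10 — 1 item.

1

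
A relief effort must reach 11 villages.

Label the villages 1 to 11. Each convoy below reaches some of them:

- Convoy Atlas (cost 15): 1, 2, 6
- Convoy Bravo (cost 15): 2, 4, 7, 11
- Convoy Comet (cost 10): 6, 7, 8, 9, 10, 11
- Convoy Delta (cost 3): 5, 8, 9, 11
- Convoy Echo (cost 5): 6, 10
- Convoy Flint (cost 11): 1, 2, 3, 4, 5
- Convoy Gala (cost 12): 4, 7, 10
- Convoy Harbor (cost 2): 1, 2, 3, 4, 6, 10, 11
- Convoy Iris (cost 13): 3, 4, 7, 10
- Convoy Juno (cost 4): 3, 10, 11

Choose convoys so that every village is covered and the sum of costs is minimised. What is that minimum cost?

15

Comet, Delta, Harbor together cover every village (Comet ∪ Delta ∪ Harbor = {1, 2, 3, 4, 5, 6, 7, 8, 9, 10, 11}); total cost 10 + 3 + 2 = 15.
No covering selection has total cost below 15.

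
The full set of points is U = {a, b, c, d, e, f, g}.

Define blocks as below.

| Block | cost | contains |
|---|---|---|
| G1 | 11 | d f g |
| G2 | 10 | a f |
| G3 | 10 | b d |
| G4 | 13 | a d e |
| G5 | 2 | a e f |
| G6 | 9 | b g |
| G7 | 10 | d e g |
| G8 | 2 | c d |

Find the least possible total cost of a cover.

13

G5, G6, G8 together cover every point (G5 ∪ G6 ∪ G8 = {a, b, c, d, e, f, g}); total cost 2 + 9 + 2 = 13.
No covering selection has total cost below 13.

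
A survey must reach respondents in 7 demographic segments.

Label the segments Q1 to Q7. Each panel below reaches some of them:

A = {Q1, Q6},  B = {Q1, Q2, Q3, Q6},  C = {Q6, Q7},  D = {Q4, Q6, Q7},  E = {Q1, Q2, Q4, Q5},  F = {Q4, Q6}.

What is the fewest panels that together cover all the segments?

B and C and E together: B ∪ C ∪ E = {Q1, Q2, Q3, Q4, Q5, Q6, Q7} — every segment is covered.
Only B contains Q3, so B is forced; the remaining 3 segments need at least 2 more panels (each remaining panel adds at most 2) — so at least 3 panels are needed, and 3 is optimal.

3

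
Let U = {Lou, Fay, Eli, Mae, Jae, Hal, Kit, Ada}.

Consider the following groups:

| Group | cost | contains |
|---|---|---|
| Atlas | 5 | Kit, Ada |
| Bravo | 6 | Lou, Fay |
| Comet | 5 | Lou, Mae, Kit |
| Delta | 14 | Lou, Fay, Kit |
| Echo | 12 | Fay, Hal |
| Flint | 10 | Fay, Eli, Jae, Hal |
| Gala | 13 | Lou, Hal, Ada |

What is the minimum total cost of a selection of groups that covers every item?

20

Atlas, Comet, Flint together cover every item (Atlas ∪ Comet ∪ Flint = {Lou, Fay, Eli, Mae, Jae, Hal, Kit, Ada}); total cost 5 + 5 + 10 = 20.
No covering selection has total cost below 20.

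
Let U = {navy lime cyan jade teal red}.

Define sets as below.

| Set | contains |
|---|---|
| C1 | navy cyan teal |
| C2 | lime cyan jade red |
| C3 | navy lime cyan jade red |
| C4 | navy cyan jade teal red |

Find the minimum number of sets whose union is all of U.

C1 and C3 together: C1 ∪ C3 = {navy, lime, cyan, jade, teal, red} — every point is covered.
No single set has all 6 points (the largest, C3, has 5), so 2 is optimal.

2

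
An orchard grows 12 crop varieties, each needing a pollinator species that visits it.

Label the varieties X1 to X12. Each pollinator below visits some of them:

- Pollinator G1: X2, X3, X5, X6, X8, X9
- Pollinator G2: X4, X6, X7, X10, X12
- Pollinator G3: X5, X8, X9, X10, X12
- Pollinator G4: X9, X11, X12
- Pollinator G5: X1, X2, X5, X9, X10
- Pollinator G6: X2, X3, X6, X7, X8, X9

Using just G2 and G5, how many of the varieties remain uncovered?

3

Union of G2, G5 = {X1, X2, X4, X5, X6, X7, X9, X10, X12}.
Not covered: X3, X8, X11 — 3 varieties.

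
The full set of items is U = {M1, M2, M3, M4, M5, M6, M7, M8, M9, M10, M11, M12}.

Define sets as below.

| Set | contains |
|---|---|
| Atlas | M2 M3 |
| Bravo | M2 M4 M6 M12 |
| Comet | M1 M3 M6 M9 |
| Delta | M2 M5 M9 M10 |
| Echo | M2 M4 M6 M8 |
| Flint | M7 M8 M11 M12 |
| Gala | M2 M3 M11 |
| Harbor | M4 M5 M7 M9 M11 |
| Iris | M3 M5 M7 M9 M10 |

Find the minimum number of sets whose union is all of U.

4

Take {Comet, Echo, Flint, Iris}. Their union is {M1, M2, M3, M4, M5, M6, M7, M8, M9, M10, M11, M12}, which is all 12 items.
No 3 of the 9 sets cover everything (all 84 combinations miss at least one item), so 4 is optimal.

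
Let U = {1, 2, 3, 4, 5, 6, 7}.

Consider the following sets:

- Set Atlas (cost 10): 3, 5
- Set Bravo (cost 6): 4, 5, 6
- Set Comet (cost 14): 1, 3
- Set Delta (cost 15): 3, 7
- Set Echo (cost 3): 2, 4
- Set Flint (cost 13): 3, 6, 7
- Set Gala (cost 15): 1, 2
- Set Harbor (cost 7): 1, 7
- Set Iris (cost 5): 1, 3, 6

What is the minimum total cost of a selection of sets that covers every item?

21

Bravo, Echo, Harbor, Iris together cover every item (Bravo ∪ Echo ∪ Harbor ∪ Iris = {1, 2, 3, 4, 5, 6, 7}); total cost 6 + 3 + 7 + 5 = 21.
No covering selection has total cost below 21.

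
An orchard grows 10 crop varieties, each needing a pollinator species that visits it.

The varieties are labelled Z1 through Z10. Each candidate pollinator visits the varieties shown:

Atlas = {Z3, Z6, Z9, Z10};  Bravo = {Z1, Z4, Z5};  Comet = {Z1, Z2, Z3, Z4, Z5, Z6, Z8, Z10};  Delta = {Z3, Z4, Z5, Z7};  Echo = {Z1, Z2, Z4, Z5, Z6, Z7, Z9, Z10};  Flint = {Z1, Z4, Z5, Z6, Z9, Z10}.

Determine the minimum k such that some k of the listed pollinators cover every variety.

Take {Comet, Echo}. Their union is {Z1, Z2, Z3, Z4, Z5, Z6, Z7, Z8, Z9, Z10}, which is all 10 varieties.
No single pollinator has all 10 varieties (the largest, Comet, has 8), so 2 is optimal.

2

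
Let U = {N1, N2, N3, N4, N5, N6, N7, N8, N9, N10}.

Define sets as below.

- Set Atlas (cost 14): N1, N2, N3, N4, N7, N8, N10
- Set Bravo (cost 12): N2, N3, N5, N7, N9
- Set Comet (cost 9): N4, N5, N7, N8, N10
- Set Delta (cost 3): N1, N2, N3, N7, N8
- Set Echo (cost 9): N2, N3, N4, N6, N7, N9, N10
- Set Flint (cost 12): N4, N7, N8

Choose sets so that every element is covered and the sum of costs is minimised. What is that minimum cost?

Comet, Delta, Echo together cover every element (Comet ∪ Delta ∪ Echo = {N1, N2, N3, N4, N5, N6, N7, N8, N9, N10}); total cost 9 + 3 + 9 = 21.
No covering selection has total cost below 21.

21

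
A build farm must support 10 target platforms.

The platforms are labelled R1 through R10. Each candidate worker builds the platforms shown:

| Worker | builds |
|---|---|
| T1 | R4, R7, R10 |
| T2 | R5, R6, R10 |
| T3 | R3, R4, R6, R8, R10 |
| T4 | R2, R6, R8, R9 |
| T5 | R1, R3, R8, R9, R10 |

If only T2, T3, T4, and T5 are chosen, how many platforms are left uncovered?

Union of T2, T3, T4, T5 = {R1, R2, R3, R4, R5, R6, R8, R9, R10}.
Not covered: R7 — 1 platform.

1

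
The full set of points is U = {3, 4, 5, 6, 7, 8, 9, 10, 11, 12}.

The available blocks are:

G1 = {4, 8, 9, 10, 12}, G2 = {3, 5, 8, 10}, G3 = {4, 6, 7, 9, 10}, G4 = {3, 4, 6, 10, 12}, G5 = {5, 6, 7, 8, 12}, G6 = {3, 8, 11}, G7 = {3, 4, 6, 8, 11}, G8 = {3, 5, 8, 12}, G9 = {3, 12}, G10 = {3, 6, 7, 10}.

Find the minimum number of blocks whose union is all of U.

G1 and G5 and G7 together: G1 ∪ G5 ∪ G7 = {3, 4, 5, 6, 7, 8, 9, 10, 11, 12} — every point is covered.
No 2 of the 10 blocks cover everything (all 45 combinations miss at least one point), so 3 is optimal.

3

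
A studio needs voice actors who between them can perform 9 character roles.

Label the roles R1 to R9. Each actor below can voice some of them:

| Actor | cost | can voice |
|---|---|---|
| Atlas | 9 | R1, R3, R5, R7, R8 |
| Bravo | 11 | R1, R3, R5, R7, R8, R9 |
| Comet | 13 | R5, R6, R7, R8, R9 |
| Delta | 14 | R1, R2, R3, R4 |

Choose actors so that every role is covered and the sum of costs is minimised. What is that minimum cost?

Comet, Delta together cover every role (Comet ∪ Delta = {R1, R2, R3, R4, R5, R6, R7, R8, R9}); total cost 13 + 14 = 27.
The greedy pick Atlas, Comet, Delta costs 36; no covering selection beats 27.

27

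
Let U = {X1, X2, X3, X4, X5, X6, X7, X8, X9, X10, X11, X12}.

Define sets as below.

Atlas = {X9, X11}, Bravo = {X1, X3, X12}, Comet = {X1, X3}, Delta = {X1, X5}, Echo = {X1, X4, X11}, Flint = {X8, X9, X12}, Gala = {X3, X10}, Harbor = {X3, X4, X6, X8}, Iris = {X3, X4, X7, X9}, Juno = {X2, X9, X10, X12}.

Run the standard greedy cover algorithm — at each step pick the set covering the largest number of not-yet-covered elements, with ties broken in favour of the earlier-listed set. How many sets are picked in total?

Greedy: pick Harbor (covers 4 new) → pick Juno (covers 4 new) → pick Delta (covers 2 new) → pick Atlas (covers 1 new) → pick Iris (covers 1 new). Total picks: 5.

5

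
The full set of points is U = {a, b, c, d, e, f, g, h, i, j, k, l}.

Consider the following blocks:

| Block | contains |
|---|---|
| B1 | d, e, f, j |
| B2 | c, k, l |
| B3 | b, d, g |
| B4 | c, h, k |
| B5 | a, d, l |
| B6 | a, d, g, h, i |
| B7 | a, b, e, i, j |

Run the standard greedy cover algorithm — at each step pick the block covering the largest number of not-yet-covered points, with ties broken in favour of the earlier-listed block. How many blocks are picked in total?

Greedy: pick B6 (covers 5 new) → pick B1 (covers 3 new) → pick B2 (covers 3 new) → pick B3 (covers 1 new). Total picks: 4.

4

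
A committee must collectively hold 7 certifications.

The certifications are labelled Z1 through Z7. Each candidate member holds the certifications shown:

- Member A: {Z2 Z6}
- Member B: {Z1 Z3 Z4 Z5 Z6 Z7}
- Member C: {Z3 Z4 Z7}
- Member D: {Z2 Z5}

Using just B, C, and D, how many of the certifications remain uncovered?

Union of B, C, D = {Z1, Z2, Z3, Z4, Z5, Z6, Z7} — that's every certification, so 0 are uncovered.

0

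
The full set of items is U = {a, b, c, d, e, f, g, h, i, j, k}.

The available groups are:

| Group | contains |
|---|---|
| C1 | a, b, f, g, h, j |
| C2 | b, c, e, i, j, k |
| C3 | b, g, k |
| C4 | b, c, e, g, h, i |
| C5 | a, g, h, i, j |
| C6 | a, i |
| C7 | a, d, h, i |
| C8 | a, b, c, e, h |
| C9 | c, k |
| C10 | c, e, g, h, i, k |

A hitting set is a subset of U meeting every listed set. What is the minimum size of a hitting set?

3

T = {c, g, i} meets every group (each contains at least one member of T), and |T| = 3.
No choice of 2 items meets every group, so 3 is the minimum.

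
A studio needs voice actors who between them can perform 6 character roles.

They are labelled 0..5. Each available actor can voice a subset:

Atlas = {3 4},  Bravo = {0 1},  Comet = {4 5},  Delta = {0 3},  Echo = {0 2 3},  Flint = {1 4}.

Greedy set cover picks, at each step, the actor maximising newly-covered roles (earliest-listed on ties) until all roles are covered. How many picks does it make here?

3

Greedy: pick Echo (covers 3 new) → pick Comet (covers 2 new) → pick Bravo (covers 1 new). Total picks: 3.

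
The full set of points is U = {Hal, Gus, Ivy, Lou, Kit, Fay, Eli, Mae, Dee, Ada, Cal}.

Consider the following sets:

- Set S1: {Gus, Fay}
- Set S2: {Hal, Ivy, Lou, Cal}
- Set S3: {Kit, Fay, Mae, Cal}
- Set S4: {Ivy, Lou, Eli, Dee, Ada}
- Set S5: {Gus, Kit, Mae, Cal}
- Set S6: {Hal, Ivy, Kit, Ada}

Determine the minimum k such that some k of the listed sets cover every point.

Take {S1, S2, S4, S5}. Their union is {Hal, Gus, Ivy, Lou, Kit, Fay, Eli, Mae, Dee, Ada, Cal}, which is all 11 points.
No 3 of the 6 sets cover everything (all 20 combinations miss at least one point), so 4 is optimal.

4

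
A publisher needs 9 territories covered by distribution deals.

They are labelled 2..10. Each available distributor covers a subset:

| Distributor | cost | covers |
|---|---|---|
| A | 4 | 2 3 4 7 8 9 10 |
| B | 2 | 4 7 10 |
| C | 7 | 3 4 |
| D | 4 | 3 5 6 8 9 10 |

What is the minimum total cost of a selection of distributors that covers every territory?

A, D together cover every territory (A ∪ D = {2, 3, 4, 5, 6, 7, 8, 9, 10}); total cost 4 + 4 = 8.
No covering selection has total cost below 8.

8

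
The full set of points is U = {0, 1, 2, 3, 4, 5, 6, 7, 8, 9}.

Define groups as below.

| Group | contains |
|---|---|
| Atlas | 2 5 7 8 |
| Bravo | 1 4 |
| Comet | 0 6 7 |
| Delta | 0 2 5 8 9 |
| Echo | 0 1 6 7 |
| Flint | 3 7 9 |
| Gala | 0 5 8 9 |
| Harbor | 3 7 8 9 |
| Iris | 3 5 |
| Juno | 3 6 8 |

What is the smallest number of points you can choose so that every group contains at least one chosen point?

4

The 4 points {0, 3, 4, 8} hit every group.
No choice of 3 points meets every group, so 4 is the minimum.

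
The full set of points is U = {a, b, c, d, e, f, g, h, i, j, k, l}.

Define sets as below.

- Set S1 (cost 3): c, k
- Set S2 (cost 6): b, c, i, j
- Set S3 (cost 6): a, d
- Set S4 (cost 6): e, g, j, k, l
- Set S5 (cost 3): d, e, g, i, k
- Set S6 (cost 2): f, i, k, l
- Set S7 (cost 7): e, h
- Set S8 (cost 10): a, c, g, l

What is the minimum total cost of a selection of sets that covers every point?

24

S2, S3, S5, S6, S7 together cover every point (S2 ∪ S3 ∪ S5 ∪ S6 ∪ S7 = {a, b, c, d, e, f, g, h, i, j, k, l}); total cost 6 + 6 + 3 + 2 + 7 = 24.
No covering selection has total cost below 24.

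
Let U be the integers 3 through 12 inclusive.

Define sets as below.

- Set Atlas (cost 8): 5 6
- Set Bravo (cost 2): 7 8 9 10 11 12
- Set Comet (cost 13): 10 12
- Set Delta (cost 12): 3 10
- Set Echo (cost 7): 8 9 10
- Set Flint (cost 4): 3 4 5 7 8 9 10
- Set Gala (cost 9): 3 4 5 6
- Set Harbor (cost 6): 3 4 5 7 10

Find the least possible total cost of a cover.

Bravo, Gala together cover every item (Bravo ∪ Gala = {3, 4, 5, 6, 7, 8, 9, 10, 11, 12}); total cost 2 + 9 = 11.
The greedy pick Bravo, Flint, Atlas costs 14; no covering selection beats 11.

11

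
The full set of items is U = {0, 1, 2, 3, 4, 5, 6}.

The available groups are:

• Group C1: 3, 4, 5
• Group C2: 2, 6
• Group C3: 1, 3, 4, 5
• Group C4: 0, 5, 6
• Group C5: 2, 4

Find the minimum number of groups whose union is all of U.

C2 and C3 and C4 together: C2 ∪ C3 ∪ C4 = {0, 1, 2, 3, 4, 5, 6} — every item is covered.
Only C4 contains 0, so C4 is forced; the remaining 4 items need at least 2 more groups (each remaining group adds at most 3) — so at least 3 groups are needed, and 3 is optimal.

3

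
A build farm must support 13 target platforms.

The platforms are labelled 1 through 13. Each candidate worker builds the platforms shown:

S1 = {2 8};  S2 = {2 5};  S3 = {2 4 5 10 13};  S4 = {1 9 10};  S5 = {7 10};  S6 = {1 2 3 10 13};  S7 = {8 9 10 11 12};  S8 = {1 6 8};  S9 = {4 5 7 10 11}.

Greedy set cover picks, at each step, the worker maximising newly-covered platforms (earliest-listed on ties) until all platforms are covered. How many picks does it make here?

Greedy: pick S3 (covers 5 new) → pick S7 (covers 4 new) → pick S6 (covers 2 new) → pick S5 (covers 1 new) → pick S8 (covers 1 new). Total picks: 5.
(The true minimum cover uses only 4 workers, so greedy is not optimal here.)

5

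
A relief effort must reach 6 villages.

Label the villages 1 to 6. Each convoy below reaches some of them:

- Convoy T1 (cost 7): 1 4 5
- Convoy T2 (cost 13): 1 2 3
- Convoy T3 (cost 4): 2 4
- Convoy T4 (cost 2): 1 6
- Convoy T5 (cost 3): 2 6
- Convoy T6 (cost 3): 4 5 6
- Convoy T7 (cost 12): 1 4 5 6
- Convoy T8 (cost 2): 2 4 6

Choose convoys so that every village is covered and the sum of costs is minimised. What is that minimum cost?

16

T2, T6 together cover every village (T2 ∪ T6 = {1, 2, 3, 4, 5, 6}); total cost 13 + 3 = 16.
The greedy pick T8, T4, T6, T2 costs 20; no covering selection beats 16.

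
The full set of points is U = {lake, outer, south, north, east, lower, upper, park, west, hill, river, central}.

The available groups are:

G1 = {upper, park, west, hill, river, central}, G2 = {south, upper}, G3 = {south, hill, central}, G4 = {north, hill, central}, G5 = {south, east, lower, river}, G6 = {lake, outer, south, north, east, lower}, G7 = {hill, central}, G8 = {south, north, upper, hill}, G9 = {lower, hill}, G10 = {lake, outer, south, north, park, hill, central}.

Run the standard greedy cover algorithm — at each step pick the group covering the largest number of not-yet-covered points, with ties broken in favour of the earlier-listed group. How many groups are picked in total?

3

Greedy: pick G10 (covers 7 new) → pick G1 (covers 3 new) → pick G5 (covers 2 new). Total picks: 3.
(The true minimum cover uses only 2 groups, so greedy is not optimal here.)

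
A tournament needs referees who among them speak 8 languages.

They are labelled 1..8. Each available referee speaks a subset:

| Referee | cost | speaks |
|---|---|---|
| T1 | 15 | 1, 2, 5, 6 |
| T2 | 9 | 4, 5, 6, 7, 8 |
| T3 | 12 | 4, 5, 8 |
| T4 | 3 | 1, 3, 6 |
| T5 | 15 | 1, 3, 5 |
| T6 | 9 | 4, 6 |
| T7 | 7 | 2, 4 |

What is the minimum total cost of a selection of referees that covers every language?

T2, T4, T7 together cover every language (T2 ∪ T4 ∪ T7 = {1, 2, 3, 4, 5, 6, 7, 8}); total cost 9 + 3 + 7 = 19.
No covering selection has total cost below 19.

19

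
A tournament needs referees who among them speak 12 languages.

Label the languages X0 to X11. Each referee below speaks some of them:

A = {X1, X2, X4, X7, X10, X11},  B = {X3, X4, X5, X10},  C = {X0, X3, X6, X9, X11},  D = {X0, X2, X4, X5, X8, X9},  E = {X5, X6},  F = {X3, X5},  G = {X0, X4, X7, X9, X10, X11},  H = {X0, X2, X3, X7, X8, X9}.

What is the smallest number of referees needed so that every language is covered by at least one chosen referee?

3

Take {A, C, D}. Their union is {X0, X1, X2, X3, X4, X5, X6, X7, X8, X9, X10, X11}, which is all 12 languages.
Only A contains X1, so A is forced; the remaining 6 languages need at least 2 more referees (each remaining referee adds at most 4) — so at least 3 referees are needed, and 3 is optimal.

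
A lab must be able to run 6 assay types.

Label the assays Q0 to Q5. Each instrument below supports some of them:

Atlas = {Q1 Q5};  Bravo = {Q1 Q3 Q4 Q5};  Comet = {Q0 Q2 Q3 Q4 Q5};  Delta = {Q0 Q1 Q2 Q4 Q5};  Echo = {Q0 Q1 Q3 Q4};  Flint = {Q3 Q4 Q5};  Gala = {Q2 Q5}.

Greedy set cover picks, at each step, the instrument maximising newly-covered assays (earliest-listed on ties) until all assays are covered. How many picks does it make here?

2

Greedy: pick Comet (covers 5 new) → pick Atlas (covers 1 new). Total picks: 2.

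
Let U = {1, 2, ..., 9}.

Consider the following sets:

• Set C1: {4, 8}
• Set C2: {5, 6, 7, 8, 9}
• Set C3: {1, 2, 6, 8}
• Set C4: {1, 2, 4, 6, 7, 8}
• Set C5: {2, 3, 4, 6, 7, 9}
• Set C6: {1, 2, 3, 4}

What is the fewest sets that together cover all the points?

C2 and C6 cover everything between them: the union {1, 2, 3, 4, 5, 6, 7, 8, 9} is all of U.
No single set has all 9 points (the largest, C4, has 6), so 2 is optimal.

2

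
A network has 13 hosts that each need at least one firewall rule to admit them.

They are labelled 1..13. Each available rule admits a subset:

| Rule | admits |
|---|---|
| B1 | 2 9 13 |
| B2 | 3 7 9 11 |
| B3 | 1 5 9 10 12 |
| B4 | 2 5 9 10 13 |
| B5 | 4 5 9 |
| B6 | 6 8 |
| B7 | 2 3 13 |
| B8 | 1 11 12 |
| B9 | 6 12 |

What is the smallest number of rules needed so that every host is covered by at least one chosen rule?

5

B2 and B4 and B5 and B6 and B8 together: B2 ∪ B4 ∪ B5 ∪ B6 ∪ B8 = {1, 2, 3, 4, 5, 6, 7, 8, 9, 10, 11, 12, 13} — every host is covered.
Only B5 contains 4, so B5 is forced; the remaining 10 hosts need at least 4 more rules (each remaining rule adds at most 3) — so at least 5 rules are needed, and 5 is optimal.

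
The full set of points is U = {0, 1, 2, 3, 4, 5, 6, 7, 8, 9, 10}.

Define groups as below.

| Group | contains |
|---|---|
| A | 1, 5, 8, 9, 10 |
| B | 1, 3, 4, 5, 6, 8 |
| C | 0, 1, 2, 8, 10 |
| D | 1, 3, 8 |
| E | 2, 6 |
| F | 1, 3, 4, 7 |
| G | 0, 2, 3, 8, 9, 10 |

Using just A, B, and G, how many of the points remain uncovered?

1

Union of A, B, G = {0, 1, 2, 3, 4, 5, 6, 8, 9, 10}.
Not covered: 7 — 1 point.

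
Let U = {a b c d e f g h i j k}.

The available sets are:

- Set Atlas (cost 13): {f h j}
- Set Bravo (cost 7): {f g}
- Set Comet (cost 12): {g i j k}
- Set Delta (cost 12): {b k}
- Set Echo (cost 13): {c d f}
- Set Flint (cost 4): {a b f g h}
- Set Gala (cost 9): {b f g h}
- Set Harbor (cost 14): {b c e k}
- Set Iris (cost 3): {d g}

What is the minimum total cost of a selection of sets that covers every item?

33

Comet, Flint, Harbor, Iris together cover every item (Comet ∪ Flint ∪ Harbor ∪ Iris = {a, b, c, d, e, f, g, h, i, j, k}); total cost 12 + 4 + 14 + 3 = 33.
No covering selection has total cost below 33.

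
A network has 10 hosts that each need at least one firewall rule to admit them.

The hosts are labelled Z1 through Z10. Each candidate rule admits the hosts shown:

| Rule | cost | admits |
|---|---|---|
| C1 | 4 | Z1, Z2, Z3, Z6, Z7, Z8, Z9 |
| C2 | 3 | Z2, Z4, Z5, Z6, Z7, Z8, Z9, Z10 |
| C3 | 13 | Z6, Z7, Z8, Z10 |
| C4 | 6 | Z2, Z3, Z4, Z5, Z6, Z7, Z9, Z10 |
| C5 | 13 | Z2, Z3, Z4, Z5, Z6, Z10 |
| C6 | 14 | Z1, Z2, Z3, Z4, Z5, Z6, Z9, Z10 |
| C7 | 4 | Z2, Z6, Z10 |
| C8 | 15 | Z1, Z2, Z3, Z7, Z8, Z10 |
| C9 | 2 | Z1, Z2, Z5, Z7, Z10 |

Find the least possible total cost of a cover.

C1, C2 together cover every host (C1 ∪ C2 = {Z1, Z2, Z3, Z4, Z5, Z6, Z7, Z8, Z9, Z10}); total cost 4 + 3 = 7.
No covering selection has total cost below 7.

7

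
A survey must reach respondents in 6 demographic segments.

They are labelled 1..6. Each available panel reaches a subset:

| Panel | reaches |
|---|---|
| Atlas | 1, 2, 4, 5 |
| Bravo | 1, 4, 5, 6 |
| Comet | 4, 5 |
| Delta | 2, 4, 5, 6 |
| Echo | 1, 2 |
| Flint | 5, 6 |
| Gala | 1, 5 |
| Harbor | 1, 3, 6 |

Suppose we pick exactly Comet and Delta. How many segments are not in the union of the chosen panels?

Union of Comet, Delta = {2, 4, 5, 6}.
Not covered: 1, 3 — 2 segments.

2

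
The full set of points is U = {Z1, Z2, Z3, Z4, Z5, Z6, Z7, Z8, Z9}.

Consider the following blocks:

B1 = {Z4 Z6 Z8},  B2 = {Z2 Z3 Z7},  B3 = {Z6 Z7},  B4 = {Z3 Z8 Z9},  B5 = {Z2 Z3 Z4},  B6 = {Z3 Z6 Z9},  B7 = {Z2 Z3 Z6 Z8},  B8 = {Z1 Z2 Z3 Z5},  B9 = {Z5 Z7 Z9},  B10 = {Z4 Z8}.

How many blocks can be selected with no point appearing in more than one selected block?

3

B3, B8, B10 are pairwise disjoint (B3={Z6,Z7}; B8={Z1,Z2,Z3,Z5}; B10={Z4,Z8}).
Every remaining block overlaps one of these, and no 4 of the listed blocks are pairwise disjoint, so 3 is the maximum.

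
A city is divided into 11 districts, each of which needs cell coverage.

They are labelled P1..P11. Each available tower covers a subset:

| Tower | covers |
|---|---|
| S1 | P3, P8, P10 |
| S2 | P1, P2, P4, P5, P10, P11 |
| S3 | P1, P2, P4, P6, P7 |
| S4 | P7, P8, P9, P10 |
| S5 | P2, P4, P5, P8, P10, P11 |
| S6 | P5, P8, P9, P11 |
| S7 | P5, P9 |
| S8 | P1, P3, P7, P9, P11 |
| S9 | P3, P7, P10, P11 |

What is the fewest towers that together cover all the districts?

3

Take {S1, S3, S6}. Their union is {P1, P2, P3, P4, P5, P6, P7, P8, P9, P10, P11}, which is all 11 districts.
Only S3 contains P6, so S3 is forced; the remaining 6 districts need at least 2 more towers (each remaining tower adds at most 4) — so at least 3 towers are needed, and 3 is optimal.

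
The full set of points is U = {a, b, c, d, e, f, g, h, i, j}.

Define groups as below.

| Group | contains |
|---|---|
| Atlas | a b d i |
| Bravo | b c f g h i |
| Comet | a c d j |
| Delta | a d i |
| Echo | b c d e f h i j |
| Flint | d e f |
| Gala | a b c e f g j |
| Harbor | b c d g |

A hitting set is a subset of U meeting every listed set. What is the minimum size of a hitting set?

2

The 2 points {b, d} hit every group.
No single point lies in every group, so at least 2 are needed and 2 is optimal.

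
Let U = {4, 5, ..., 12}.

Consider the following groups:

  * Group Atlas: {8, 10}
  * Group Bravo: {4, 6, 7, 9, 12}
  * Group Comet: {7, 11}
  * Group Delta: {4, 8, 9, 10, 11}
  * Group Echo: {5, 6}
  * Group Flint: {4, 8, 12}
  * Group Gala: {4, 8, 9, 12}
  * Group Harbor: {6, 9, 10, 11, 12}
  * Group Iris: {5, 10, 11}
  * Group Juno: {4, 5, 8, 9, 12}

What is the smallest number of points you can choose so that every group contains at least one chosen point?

H = {6, 8, 11} meets every group (each contains at least one member of H), and |H| = 3.
The groups Comet, Echo, Flint are pairwise disjoint, so any hitting set needs a separate point for each — at least 3. Hence 3 is optimal.

3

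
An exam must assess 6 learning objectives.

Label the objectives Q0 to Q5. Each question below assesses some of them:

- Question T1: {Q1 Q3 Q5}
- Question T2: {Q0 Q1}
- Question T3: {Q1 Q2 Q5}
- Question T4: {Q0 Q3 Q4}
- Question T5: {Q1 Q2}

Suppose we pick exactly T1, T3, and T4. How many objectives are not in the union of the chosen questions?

Union of T1, T3, T4 = {Q0, Q1, Q2, Q3, Q4, Q5} — that's every objective, so 0 are uncovered.

0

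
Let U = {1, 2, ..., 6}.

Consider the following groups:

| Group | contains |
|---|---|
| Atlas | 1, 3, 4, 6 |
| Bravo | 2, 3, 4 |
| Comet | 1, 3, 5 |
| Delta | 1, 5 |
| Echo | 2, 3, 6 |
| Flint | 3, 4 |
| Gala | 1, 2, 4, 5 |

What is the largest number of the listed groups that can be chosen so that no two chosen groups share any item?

Delta, Echo are pairwise disjoint (Delta={1,5}; Echo={2,3,6}).
Every remaining group overlaps one of these, and no 3 of the listed groups are pairwise disjoint, so 2 is the maximum.

2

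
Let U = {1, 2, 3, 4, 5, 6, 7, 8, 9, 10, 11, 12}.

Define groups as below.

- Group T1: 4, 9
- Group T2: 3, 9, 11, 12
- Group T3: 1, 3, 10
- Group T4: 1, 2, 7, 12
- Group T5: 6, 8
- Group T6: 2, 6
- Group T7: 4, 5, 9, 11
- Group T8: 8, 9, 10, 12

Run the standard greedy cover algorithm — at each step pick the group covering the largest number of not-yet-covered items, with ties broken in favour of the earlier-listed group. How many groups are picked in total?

Greedy: pick T2 (covers 4 new) → pick T4 (covers 3 new) → pick T5 (covers 2 new) → pick T7 (covers 2 new) → pick T3 (covers 1 new). Total picks: 5.
(The true minimum cover uses only 4 groups, so greedy is not optimal here.)

5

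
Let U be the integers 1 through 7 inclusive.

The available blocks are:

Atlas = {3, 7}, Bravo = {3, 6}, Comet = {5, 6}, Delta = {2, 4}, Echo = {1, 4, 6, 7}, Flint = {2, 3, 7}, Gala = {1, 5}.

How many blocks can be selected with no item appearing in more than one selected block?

3

Atlas, Comet, Delta are pairwise disjoint (Atlas={3,7}; Comet={5,6}; Delta={2,4}).
Every remaining block overlaps one of these, and no 4 of the listed blocks are pairwise disjoint, so 3 is the maximum.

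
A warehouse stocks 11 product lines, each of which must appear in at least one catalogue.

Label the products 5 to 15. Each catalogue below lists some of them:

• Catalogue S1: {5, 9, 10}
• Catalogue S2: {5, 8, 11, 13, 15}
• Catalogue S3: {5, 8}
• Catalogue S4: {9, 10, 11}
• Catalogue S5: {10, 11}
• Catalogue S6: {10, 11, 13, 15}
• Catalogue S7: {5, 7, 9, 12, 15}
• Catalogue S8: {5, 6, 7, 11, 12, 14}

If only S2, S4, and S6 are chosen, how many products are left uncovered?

4

Union of S2, S4, S6 = {5, 8, 9, 10, 11, 13, 15}.
Not covered: 6, 7, 12, 14 — 4 products.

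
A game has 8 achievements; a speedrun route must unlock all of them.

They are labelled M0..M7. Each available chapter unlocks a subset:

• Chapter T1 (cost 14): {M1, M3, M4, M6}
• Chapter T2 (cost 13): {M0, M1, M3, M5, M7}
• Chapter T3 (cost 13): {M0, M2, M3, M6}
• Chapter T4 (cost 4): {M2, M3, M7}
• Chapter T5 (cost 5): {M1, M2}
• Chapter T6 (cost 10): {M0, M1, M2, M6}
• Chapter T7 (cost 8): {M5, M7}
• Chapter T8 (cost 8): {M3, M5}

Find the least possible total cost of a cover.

31

T1, T2, T4 together cover every achievement (T1 ∪ T2 ∪ T4 = {M0, M1, M2, M3, M4, M5, M6, M7}); total cost 14 + 13 + 4 = 31.
The greedy pick T4, T6, T7, T1 costs 36; no covering selection beats 31.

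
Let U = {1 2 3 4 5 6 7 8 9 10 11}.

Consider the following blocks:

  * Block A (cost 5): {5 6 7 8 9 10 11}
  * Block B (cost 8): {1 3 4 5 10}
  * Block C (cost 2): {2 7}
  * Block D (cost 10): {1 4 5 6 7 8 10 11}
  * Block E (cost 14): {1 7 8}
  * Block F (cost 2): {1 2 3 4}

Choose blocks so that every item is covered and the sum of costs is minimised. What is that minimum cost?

7

A, F together cover every item (A ∪ F = {1, 2, 3, 4, 5, 6, 7, 8, 9, 10, 11}); total cost 5 + 2 = 7.
No covering selection has total cost below 7.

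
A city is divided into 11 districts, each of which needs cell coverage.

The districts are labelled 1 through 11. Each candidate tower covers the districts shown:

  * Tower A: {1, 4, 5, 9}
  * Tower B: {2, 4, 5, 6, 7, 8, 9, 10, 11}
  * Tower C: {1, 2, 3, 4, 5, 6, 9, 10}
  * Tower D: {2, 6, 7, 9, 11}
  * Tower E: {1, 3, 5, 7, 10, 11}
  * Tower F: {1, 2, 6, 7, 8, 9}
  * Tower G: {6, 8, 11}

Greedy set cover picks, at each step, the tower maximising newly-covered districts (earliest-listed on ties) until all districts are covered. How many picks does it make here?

Greedy: pick B (covers 9 new) → pick C (covers 2 new). Total picks: 2.

2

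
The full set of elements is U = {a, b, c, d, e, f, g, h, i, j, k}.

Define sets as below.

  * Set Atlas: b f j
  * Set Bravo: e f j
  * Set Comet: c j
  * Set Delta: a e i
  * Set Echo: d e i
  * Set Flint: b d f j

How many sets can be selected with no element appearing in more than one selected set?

Comet, Echo are pairwise disjoint (Comet={c,j}; Echo={d,e,i}).
Every remaining set overlaps one of these, and no 3 of the listed sets are pairwise disjoint, so 2 is the maximum.

2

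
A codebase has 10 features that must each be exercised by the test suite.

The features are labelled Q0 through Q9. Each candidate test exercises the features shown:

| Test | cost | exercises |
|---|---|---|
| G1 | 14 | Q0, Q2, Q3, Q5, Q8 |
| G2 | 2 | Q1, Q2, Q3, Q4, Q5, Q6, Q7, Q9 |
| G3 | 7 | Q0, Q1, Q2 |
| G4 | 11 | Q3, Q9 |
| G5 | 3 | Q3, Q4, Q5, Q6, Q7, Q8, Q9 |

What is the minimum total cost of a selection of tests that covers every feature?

10

G3, G5 together cover every feature (G3 ∪ G5 = {Q0, Q1, Q2, Q3, Q4, Q5, Q6, Q7, Q8, Q9}); total cost 7 + 3 = 10.
The greedy pick G2, G5, G3 costs 12; no covering selection beats 10.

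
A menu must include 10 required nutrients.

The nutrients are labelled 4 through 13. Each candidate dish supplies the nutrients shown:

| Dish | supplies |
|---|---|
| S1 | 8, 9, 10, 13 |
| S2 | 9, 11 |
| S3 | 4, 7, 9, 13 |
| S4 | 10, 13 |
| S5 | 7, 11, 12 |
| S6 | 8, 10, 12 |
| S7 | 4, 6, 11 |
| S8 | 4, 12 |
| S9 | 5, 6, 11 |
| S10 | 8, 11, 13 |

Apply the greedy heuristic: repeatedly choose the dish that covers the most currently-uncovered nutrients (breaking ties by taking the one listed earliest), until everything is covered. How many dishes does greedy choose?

Greedy: pick S1 (covers 4 new) → pick S5 (covers 3 new) → pick S7 (covers 2 new) → pick S9 (covers 1 new). Total picks: 4.
(The true minimum cover uses only 3 dishes, so greedy is not optimal here.)

4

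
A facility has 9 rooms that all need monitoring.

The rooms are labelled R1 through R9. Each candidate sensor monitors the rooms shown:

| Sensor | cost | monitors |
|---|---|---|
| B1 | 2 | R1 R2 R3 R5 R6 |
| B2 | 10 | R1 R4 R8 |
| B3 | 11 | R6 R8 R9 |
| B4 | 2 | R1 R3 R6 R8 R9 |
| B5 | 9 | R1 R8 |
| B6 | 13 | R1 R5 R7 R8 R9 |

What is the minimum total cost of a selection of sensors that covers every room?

B1, B2, B6 together cover every room (B1 ∪ B2 ∪ B6 = {R1, R2, R3, R4, R5, R6, R7, R8, R9}); total cost 2 + 10 + 13 = 25.
The greedy pick B1, B4, B2, B6 costs 27; no covering selection beats 25.

25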